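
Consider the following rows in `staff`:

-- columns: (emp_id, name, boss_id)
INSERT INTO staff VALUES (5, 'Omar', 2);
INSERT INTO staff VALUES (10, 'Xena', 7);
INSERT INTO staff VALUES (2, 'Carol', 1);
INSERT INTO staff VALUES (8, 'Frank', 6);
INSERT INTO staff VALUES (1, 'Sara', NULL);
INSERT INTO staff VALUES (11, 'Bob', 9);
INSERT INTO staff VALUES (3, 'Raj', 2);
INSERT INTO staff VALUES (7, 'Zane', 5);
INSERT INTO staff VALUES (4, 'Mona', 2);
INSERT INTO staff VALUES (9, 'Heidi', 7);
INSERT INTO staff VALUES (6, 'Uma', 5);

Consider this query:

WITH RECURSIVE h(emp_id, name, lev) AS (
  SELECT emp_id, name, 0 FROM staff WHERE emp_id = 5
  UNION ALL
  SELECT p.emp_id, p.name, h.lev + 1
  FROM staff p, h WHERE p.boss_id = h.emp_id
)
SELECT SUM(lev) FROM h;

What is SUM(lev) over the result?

Base: emp_id=5 (Omar) at lev 0.
Iteration 1: rows with boss_id in {5} -> Uma (id 6, lev 1), Zane (id 7, lev 1).
Iteration 2: rows with boss_id in {6,7} -> Frank (id 8, lev 2), Heidi (id 9, lev 2), Xena (id 10, lev 2).
Iteration 3: rows with boss_id in {8,9,10} -> Bob (id 11, lev 3).
Iteration 4: no rows with boss_id in {11}; recursion stops.
SUM(lev) = 0 + 1 + 1 + 2 + 2 + 2 + 3 = 11.

11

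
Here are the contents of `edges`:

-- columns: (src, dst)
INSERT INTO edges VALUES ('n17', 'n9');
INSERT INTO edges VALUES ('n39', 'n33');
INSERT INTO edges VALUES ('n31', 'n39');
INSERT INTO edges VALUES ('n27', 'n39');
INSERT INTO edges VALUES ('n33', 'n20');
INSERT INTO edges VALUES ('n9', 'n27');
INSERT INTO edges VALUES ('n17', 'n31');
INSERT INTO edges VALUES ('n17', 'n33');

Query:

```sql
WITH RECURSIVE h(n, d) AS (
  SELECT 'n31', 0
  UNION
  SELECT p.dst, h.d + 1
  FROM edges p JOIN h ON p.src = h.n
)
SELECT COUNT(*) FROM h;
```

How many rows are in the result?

Base: (n31, d=0).
Iteration 1: edges from {n31} -> (n39, d=1).
Iteration 2: edges from {n39} -> (n33, d=2).
Iteration 3: edges from {n33} -> (n20, d=3).
Iteration 4: no outgoing edges from {n20}; recursion stops.
Total rows emitted: 4.

4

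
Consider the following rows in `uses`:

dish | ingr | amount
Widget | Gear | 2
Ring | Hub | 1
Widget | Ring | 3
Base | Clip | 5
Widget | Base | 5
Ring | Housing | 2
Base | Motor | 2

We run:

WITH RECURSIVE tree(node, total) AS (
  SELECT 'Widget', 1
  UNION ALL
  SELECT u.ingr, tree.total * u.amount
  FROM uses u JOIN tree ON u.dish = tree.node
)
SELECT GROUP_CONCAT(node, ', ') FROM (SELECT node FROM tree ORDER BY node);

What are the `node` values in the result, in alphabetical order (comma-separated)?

Base, Clip, Gear, Housing, Hub, Motor, Ring, Widget

Base: (Widget, total=1).
Iteration 1: components of {Widget} -> Base = 1*5 = 5, Gear = 1*2 = 2, Ring = 1*3 = 3.
Iteration 2: components of {Base,Gear,Ring} -> Clip = 5*5 = 25, Housing = 3*2 = 6, Hub = 3*1 = 3, Motor = 5*2 = 10.
Iteration 3: no further components; recursion stops.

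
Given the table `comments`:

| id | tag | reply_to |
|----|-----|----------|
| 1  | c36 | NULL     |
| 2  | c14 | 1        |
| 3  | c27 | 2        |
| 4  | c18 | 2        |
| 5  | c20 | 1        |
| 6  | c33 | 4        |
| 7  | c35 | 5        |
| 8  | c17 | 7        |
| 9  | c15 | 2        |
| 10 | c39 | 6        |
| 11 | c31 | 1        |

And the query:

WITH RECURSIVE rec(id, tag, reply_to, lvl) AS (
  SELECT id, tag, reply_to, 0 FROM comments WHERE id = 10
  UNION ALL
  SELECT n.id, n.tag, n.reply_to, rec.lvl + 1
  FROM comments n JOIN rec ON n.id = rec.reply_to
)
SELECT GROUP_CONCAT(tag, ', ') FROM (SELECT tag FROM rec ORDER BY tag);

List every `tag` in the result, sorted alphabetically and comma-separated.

Base: id=10 (c39), reply_to=6, lvl 0.
Iteration 1: join on id=6 -> c33 (id 6, reply_to=4, lvl 1).
Iteration 2: join on id=4 -> c18 (id 4, reply_to=2, lvl 2).
Iteration 3: join on id=2 -> c14 (id 2, reply_to=1, lvl 3).
Iteration 4: join on id=1 -> c36 (id 1, reply_to=NULL, lvl 4).
Iteration 5: reply_to is NULL; no match; recursion stops.

c14, c18, c33, c36, c39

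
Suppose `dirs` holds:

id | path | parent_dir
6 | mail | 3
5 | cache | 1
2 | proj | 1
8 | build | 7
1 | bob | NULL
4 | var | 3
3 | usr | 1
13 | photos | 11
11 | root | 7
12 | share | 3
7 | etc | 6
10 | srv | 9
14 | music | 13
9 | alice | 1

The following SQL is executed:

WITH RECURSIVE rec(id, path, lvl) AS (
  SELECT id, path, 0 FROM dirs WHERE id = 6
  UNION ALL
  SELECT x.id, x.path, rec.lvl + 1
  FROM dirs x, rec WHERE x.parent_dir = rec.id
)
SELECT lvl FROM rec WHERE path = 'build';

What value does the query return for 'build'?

2

Base: id=6 (mail) at lvl 0.
Iteration 1: rows with parent_dir in {6} -> etc (id 7, lvl 1).
Iteration 2: rows with parent_dir in {7} -> build (id 8, lvl 2), root (id 11, lvl 2).
Iteration 3: rows with parent_dir in {8,11} -> photos (id 13, lvl 3).
Iteration 4: rows with parent_dir in {13} -> music (id 14, lvl 4).
Iteration 5: no rows with parent_dir in {14}; recursion stops.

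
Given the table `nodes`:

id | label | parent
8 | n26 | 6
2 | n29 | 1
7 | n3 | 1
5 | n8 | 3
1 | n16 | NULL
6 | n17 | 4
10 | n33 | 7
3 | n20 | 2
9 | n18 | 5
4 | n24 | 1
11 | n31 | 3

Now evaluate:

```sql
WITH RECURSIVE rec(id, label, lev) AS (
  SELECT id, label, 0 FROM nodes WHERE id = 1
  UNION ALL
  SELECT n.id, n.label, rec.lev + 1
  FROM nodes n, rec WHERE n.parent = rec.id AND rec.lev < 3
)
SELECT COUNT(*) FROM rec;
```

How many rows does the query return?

10

Base: id=1 (n16) at lev 0.
Iteration 1: rows with parent in {1} -> n29 (id 2, lev 1), n24 (id 4, lev 1), n3 (id 7, lev 1).
Iteration 2: rows with parent in {2,4,7} -> n20 (id 3, lev 2), n17 (id 6, lev 2), n33 (id 10, lev 2).
Iteration 3: rows with parent in {3,6,10} -> n8 (id 5, lev 3), n26 (id 8, lev 3), n31 (id 11, lev 3).
Iteration 4: lev < 3 fails for all current rows; recursion stops.
Total rows emitted: 10.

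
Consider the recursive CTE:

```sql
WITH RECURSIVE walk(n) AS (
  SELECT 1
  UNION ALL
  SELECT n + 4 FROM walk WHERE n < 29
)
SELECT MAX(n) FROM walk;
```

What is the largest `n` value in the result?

29

Base: n=1.
Iteration 1: 1 < 29 holds -> n = 1 + 4 = 5.
Iteration 2: 5 < 29 holds -> n = 5 + 4 = 9.
Iteration 3: 9 < 29 holds -> n = 9 + 4 = 13.
Iteration 4: 13 < 29 holds -> n = 13 + 4 = 17.
Iteration 5: 17 < 29 holds -> n = 17 + 4 = 21.
Iteration 6: 21 < 29 holds -> n = 21 + 4 = 25.
Iteration 7: 25 < 29 holds -> n = 25 + 4 = 29.
Iteration 8: 29 < 29 fails; recursion stops.
n values: 1, 5, 9, 13, 17, 21, 25, 29; the maximum is 29.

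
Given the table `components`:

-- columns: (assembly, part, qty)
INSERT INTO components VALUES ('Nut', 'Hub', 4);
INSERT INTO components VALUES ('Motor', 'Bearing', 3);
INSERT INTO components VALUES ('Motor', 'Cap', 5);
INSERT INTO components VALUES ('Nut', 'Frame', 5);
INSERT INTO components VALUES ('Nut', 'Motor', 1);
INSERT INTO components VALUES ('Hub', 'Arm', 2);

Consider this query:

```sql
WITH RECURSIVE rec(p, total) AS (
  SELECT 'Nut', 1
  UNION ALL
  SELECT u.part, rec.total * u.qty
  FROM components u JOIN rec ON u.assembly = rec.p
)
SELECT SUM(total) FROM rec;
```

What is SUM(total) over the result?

Base: (Nut, total=1).
Iteration 1: components of {Nut} -> Frame = 1*5 = 5, Hub = 1*4 = 4, Motor = 1*1 = 1.
Iteration 2: components of {Frame,Hub,Motor} -> Arm = 4*2 = 8, Bearing = 1*3 = 3, Cap = 1*5 = 5.
Iteration 3: no further components; recursion stops.
SUM(total) = 1 + 4 + 5 + 1 + 8 + 3 + 5 = 27.

27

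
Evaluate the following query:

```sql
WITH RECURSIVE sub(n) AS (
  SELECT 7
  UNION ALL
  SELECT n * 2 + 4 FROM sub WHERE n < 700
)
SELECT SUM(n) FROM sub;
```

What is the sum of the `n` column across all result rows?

Base: n=7.
Iteration 1: 7 < 700 holds -> n = 7 * 2 + 4 = 18.
Iteration 2: 18 < 700 holds -> n = 18 * 2 + 4 = 40.
Iteration 3: 40 < 700 holds -> n = 40 * 2 + 4 = 84.
Iteration 4: 84 < 700 holds -> n = 84 * 2 + 4 = 172.
Iteration 5: 172 < 700 holds -> n = 172 * 2 + 4 = 348.
Iteration 6: 348 < 700 holds -> n = 348 * 2 + 4 = 700.
Iteration 7: 700 < 700 fails; recursion stops.
SUM(n) = 7 + 18 + 40 + 84 + 172 + 348 + 700 = 1369.

1369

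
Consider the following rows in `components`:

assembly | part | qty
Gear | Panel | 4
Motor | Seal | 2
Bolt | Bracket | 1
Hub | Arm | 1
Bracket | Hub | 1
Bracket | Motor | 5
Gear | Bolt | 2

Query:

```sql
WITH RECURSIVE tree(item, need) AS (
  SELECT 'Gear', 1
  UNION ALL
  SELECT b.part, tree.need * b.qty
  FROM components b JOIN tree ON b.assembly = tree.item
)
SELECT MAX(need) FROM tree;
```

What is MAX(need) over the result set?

20

Base: (Gear, need=1).
Iteration 1: components of {Gear} -> Bolt = 1*2 = 2, Panel = 1*4 = 4.
Iteration 2: components of {Bolt,Panel} -> Bracket = 2*1 = 2.
Iteration 3: components of {Bracket} -> Hub = 2*1 = 2, Motor = 2*5 = 10.
Iteration 4: components of {Hub,Motor} -> Arm = 2*1 = 2, Seal = 10*2 = 20.
Iteration 5: no further components; recursion stops.
need values: 1, 2, 4, 2, 2, 10, 2, 20; the maximum is 20.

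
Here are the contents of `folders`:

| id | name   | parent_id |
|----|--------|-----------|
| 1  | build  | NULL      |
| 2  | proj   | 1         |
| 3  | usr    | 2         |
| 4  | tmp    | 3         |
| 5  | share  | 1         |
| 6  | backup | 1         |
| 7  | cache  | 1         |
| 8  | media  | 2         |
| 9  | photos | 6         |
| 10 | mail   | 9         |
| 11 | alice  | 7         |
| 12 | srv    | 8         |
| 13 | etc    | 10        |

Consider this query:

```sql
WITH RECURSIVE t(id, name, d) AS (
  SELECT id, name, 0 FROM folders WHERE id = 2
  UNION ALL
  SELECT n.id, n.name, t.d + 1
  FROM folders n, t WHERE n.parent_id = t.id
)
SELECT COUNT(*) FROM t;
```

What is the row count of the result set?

5

Base: id=2 (proj) at d 0.
Iteration 1: rows with parent_id in {2} -> usr (id 3, d 1), media (id 8, d 1).
Iteration 2: rows with parent_id in {3,8} -> tmp (id 4, d 2), srv (id 12, d 2).
Iteration 3: no rows with parent_id in {4,12}; recursion stops.
Total rows emitted: 5.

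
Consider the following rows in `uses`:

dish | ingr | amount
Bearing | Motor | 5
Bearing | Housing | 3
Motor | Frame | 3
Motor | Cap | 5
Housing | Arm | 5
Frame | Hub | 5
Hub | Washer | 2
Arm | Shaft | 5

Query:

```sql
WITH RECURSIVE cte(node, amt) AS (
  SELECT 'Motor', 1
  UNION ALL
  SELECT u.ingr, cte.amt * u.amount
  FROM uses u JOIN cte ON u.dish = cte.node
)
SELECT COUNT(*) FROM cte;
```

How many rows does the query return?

Base: (Motor, amt=1).
Iteration 1: components of {Motor} -> Cap = 1*5 = 5, Frame = 1*3 = 3.
Iteration 2: components of {Cap,Frame} -> Hub = 3*5 = 15.
Iteration 3: components of {Hub} -> Washer = 15*2 = 30.
Iteration 4: no further components; recursion stops.
Total rows emitted: 5.

5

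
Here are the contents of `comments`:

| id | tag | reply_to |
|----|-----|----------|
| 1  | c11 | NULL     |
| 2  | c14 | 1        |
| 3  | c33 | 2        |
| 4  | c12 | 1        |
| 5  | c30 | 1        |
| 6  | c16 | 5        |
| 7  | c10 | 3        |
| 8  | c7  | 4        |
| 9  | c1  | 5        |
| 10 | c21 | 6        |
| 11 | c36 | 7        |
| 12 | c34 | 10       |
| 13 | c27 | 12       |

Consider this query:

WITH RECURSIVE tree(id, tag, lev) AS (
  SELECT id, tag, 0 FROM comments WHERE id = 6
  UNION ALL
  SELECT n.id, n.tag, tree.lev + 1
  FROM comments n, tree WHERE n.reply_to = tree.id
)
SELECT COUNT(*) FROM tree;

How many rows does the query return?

Base: id=6 (c16) at lev 0.
Iteration 1: rows with reply_to in {6} -> c21 (id 10, lev 1).
Iteration 2: rows with reply_to in {10} -> c34 (id 12, lev 2).
Iteration 3: rows with reply_to in {12} -> c27 (id 13, lev 3).
Iteration 4: no rows with reply_to in {13}; recursion stops.
Total rows emitted: 4.

4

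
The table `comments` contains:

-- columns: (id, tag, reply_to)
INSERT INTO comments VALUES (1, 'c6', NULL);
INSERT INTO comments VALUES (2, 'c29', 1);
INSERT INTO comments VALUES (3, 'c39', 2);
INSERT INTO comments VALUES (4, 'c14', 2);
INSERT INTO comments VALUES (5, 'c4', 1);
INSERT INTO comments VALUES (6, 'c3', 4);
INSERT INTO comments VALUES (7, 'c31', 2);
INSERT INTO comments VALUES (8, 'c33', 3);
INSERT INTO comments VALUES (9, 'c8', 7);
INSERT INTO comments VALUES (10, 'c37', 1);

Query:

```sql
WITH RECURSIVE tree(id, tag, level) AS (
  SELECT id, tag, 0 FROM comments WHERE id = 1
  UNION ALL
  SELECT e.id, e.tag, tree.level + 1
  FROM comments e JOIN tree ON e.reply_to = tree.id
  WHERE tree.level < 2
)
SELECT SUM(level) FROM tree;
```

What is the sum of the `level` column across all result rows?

Base: id=1 (c6) at level 0.
Iteration 1: rows with reply_to in {1} -> c29 (id 2, level 1), c4 (id 5, level 1), c37 (id 10, level 1).
Iteration 2: rows with reply_to in {2,5,10} -> c39 (id 3, level 2), c14 (id 4, level 2), c31 (id 7, level 2).
Iteration 3: level < 2 fails for all current rows; recursion stops.
SUM(level) = 0 + 1 + 1 + 1 + 2 + 2 + 2 = 9.

9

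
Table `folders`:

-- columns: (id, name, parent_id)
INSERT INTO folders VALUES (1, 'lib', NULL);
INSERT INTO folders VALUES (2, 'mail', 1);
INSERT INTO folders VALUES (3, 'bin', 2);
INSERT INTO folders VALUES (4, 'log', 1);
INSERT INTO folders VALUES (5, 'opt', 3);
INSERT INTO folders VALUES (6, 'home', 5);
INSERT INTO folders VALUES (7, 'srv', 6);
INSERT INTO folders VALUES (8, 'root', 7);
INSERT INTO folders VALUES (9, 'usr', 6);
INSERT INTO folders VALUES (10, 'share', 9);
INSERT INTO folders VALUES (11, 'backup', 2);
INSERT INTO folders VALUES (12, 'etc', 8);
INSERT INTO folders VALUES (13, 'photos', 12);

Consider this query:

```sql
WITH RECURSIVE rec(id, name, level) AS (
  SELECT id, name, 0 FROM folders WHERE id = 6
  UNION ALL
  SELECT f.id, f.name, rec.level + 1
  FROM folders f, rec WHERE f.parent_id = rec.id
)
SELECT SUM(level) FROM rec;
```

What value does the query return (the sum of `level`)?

Base: id=6 (home) at level 0.
Iteration 1: rows with parent_id in {6} -> srv (id 7, level 1), usr (id 9, level 1).
Iteration 2: rows with parent_id in {7,9} -> root (id 8, level 2), share (id 10, level 2).
Iteration 3: rows with parent_id in {8,10} -> etc (id 12, level 3).
Iteration 4: rows with parent_id in {12} -> photos (id 13, level 4).
Iteration 5: no rows with parent_id in {13}; recursion stops.
SUM(level) = 0 + 1 + 1 + 2 + 2 + 3 + 4 = 13.

13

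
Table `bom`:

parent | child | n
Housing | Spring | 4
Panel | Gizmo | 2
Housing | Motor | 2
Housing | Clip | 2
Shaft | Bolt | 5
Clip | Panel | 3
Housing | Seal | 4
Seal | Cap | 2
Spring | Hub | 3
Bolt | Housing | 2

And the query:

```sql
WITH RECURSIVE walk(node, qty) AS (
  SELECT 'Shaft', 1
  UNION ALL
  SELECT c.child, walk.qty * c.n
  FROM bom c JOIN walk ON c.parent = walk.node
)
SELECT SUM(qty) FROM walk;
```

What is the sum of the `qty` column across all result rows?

516

Base: (Shaft, qty=1).
Iteration 1: components of {Shaft} -> Bolt = 1*5 = 5.
Iteration 2: components of {Bolt} -> Housing = 5*2 = 10.
Iteration 3: components of {Housing} -> Clip = 10*2 = 20, Motor = 10*2 = 20, Seal = 10*4 = 40, Spring = 10*4 = 40.
Iteration 4: components of {Clip,Motor,Seal,Spring} -> Cap = 40*2 = 80, Hub = 40*3 = 120, Panel = 20*3 = 60.
Iteration 5: components of {Cap,Hub,Panel} -> Gizmo = 60*2 = 120.
Iteration 6: no further components; recursion stops.
SUM(qty) = 1 + 5 + 10 + 40 + 20 + 20 + 40 + 80 + 60 + 120 + 120 = 516.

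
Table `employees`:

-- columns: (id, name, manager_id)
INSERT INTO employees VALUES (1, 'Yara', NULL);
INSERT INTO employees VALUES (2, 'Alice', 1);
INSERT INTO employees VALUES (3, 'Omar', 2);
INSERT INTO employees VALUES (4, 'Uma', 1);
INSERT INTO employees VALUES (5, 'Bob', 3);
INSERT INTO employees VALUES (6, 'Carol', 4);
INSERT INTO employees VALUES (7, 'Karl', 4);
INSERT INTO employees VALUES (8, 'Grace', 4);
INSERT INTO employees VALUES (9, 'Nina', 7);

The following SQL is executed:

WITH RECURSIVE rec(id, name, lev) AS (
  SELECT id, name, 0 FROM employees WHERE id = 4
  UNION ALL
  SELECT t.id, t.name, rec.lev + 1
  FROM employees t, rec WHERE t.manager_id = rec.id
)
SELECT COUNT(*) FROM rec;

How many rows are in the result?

5

Base: id=4 (Uma) at lev 0.
Iteration 1: rows with manager_id in {4} -> Carol (id 6, lev 1), Karl (id 7, lev 1), Grace (id 8, lev 1).
Iteration 2: rows with manager_id in {6,7,8} -> Nina (id 9, lev 2).
Iteration 3: no rows with manager_id in {9}; recursion stops.
Total rows emitted: 5.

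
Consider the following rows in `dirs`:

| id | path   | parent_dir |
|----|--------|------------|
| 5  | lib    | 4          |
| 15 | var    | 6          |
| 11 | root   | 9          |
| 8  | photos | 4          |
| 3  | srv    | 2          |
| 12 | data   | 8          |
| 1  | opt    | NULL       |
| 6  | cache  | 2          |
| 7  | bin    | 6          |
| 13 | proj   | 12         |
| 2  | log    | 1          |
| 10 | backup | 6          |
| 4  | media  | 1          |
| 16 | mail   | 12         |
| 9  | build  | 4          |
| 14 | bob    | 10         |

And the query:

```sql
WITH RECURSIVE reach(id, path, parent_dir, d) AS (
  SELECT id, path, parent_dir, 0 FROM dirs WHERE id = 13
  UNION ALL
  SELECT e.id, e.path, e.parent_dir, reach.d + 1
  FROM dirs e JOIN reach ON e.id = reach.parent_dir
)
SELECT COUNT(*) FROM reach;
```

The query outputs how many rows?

Base: id=13 (proj), parent_dir=12, d 0.
Iteration 1: join on id=12 -> data (id 12, parent_dir=8, d 1).
Iteration 2: join on id=8 -> photos (id 8, parent_dir=4, d 2).
Iteration 3: join on id=4 -> media (id 4, parent_dir=1, d 3).
Iteration 4: join on id=1 -> opt (id 1, parent_dir=NULL, d 4).
Iteration 5: parent_dir is NULL; no match; recursion stops.
Total rows emitted: 5.

5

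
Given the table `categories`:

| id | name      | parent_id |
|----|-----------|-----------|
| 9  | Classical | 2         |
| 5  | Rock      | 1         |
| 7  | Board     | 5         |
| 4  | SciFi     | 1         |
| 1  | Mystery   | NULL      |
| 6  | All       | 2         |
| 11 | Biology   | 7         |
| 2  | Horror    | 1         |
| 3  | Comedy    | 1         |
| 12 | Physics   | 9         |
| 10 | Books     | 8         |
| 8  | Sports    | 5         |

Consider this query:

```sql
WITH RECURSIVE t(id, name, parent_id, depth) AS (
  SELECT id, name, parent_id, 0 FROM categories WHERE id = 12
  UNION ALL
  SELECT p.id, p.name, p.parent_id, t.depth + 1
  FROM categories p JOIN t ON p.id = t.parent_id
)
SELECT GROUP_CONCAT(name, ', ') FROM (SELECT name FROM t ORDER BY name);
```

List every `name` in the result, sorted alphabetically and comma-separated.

Base: id=12 (Physics), parent_id=9, depth 0.
Iteration 1: join on id=9 -> Classical (id 9, parent_id=2, depth 1).
Iteration 2: join on id=2 -> Horror (id 2, parent_id=1, depth 2).
Iteration 3: join on id=1 -> Mystery (id 1, parent_id=NULL, depth 3).
Iteration 4: parent_id is NULL; no match; recursion stops.

Classical, Horror, Mystery, Physics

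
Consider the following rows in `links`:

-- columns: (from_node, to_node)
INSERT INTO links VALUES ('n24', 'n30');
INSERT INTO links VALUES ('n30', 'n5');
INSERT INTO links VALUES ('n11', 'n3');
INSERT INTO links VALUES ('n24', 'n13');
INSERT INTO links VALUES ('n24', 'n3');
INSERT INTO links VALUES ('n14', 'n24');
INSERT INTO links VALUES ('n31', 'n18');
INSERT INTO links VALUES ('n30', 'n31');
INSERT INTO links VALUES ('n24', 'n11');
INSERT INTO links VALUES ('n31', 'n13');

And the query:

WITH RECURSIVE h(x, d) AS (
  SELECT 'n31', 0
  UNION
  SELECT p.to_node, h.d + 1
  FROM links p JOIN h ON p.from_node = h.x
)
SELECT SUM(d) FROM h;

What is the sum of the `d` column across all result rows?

2

Base: (n31, d=0).
Iteration 1: edges from {n31} -> (n13, d=1), (n18, d=1).
Iteration 2: no outgoing edges from {n13,n18}; recursion stops.
SUM(d) = 0 + 1 + 1 = 2.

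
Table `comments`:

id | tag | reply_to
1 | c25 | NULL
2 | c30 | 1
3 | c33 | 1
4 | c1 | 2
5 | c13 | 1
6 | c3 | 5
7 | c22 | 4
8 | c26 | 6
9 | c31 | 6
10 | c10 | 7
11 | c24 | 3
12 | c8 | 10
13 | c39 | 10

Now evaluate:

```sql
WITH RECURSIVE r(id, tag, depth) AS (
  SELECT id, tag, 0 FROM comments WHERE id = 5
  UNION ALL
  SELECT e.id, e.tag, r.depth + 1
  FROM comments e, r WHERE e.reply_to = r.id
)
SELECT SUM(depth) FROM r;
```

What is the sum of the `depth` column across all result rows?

Base: id=5 (c13) at depth 0.
Iteration 1: rows with reply_to in {5} -> c3 (id 6, depth 1).
Iteration 2: rows with reply_to in {6} -> c26 (id 8, depth 2), c31 (id 9, depth 2).
Iteration 3: no rows with reply_to in {8,9}; recursion stops.
SUM(depth) = 0 + 1 + 2 + 2 = 5.

5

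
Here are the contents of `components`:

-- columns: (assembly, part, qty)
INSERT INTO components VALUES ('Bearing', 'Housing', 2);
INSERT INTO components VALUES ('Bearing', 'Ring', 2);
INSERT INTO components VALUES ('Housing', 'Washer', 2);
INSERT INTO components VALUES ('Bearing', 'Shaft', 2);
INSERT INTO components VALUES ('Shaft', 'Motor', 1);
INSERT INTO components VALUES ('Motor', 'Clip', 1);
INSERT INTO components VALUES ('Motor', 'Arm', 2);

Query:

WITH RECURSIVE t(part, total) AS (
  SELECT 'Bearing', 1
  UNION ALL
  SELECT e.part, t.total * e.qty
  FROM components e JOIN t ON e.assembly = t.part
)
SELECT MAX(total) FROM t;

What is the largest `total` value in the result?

Base: (Bearing, total=1).
Iteration 1: components of {Bearing} -> Housing = 1*2 = 2, Ring = 1*2 = 2, Shaft = 1*2 = 2.
Iteration 2: components of {Housing,Ring,Shaft} -> Motor = 2*1 = 2, Washer = 2*2 = 4.
Iteration 3: components of {Motor,Washer} -> Arm = 2*2 = 4, Clip = 2*1 = 2.
Iteration 4: no further components; recursion stops.
total values: 1, 2, 2, 2, 4, 2, 2, 4; the maximum is 4.

4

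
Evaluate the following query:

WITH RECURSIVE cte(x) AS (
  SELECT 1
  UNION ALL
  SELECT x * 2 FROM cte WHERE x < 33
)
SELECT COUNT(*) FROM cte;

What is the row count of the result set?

7

Base: x=1.
Iteration 1: 1 < 33 holds -> x = 1 * 2 = 2.
Iteration 2: 2 < 33 holds -> x = 2 * 2 = 4.
Iteration 3: 4 < 33 holds -> x = 4 * 2 = 8.
Iteration 4: 8 < 33 holds -> x = 8 * 2 = 16.
Iteration 5: 16 < 33 holds -> x = 16 * 2 = 32.
Iteration 6: 32 < 33 holds -> x = 32 * 2 = 64.
Iteration 7: 64 < 33 fails; recursion stops.
Total rows emitted: 7.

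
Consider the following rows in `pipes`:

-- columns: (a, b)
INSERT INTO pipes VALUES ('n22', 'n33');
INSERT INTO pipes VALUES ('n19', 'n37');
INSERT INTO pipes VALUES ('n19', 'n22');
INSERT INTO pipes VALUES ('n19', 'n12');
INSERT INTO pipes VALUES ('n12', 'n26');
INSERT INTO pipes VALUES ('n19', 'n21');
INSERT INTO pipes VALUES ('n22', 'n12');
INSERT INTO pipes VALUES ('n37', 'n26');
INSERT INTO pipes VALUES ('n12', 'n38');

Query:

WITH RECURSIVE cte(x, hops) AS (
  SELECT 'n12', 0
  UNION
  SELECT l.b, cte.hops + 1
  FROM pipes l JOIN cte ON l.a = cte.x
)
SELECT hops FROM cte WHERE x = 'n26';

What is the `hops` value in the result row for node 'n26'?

1

Base: (n12, hops=0).
Iteration 1: edges from {n12} -> (n26, hops=1), (n38, hops=1).
Iteration 2: no outgoing edges from {n26,n38}; recursion stops.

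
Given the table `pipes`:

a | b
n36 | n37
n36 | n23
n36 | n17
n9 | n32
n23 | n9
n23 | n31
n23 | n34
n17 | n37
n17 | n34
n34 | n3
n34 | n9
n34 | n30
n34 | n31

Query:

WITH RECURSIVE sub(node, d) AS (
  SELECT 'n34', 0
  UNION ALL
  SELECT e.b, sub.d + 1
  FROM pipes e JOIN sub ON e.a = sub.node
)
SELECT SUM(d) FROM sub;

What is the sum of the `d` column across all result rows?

6

Base: (n34, d=0).
Iteration 1: edges from {n34} -> (n3, d=1), (n30, d=1), (n31, d=1), (n9, d=1).
Iteration 2: edges from {n3,n30,n31,n9} -> (n32, d=2).
Iteration 3: no outgoing edges from {n32}; recursion stops.
SUM(d) = 0 + 1 + 1 + 1 + 1 + 2 = 6.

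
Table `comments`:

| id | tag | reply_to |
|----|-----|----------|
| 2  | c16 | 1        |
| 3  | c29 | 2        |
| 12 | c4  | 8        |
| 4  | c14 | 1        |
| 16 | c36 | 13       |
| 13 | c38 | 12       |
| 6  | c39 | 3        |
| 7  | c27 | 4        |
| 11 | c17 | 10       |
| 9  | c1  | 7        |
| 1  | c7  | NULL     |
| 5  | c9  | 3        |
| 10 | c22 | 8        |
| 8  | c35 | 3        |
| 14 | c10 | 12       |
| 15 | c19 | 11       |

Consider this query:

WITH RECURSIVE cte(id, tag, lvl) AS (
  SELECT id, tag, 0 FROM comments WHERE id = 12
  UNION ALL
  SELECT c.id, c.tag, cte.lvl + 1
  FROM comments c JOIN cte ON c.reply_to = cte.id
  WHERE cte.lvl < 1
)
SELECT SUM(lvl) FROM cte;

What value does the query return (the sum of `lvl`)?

Base: id=12 (c4) at lvl 0.
Iteration 1: rows with reply_to in {12} -> c38 (id 13, lvl 1), c10 (id 14, lvl 1).
Iteration 2: lvl < 1 fails for all current rows; recursion stops.
SUM(lvl) = 0 + 1 + 1 = 2.

2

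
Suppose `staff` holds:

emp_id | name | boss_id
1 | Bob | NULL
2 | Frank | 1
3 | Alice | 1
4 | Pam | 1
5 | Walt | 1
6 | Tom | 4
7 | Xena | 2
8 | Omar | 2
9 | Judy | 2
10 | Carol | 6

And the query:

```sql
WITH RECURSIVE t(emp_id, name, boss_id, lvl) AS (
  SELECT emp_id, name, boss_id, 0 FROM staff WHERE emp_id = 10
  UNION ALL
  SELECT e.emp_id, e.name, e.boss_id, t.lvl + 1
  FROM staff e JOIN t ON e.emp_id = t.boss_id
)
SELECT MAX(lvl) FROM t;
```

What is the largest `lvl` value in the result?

3

Base: emp_id=10 (Carol), boss_id=6, lvl 0.
Iteration 1: join on emp_id=6 -> Tom (id 6, boss_id=4, lvl 1).
Iteration 2: join on emp_id=4 -> Pam (id 4, boss_id=1, lvl 2).
Iteration 3: join on emp_id=1 -> Bob (id 1, boss_id=NULL, lvl 3).
Iteration 4: boss_id is NULL; no match; recursion stops.
lvl values: 0, 1, 2, 3; the maximum is 3.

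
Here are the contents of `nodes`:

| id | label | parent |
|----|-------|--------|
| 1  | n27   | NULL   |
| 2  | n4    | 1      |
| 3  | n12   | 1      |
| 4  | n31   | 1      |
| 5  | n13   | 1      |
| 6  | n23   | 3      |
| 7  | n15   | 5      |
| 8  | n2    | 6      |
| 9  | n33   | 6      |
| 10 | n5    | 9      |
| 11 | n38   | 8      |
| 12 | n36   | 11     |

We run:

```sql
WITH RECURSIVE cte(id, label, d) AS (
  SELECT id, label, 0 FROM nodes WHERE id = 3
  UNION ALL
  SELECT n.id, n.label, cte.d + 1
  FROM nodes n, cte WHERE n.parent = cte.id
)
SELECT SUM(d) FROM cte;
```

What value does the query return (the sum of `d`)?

Base: id=3 (n12) at d 0.
Iteration 1: rows with parent in {3} -> n23 (id 6, d 1).
Iteration 2: rows with parent in {6} -> n2 (id 8, d 2), n33 (id 9, d 2).
Iteration 3: rows with parent in {8,9} -> n5 (id 10, d 3), n38 (id 11, d 3).
Iteration 4: rows with parent in {10,11} -> n36 (id 12, d 4).
Iteration 5: no rows with parent in {12}; recursion stops.
SUM(d) = 0 + 1 + 2 + 2 + 3 + 3 + 4 = 15.

15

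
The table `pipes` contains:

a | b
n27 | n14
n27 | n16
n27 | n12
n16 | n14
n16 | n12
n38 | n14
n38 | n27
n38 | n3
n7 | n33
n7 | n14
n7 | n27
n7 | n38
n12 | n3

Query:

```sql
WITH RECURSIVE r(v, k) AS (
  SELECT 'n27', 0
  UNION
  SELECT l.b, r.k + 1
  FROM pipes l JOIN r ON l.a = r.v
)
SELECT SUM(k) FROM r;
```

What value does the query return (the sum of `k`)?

12

Base: (n27, k=0).
Iteration 1: edges from {n27} -> (n12, k=1), (n14, k=1), (n16, k=1).
Iteration 2: edges from {n12,n14,n16} -> (n12, k=2), (n14, k=2), (n3, k=2).
Iteration 3: edges from {n12,n14,n3} -> (n3, k=3).
Iteration 4: no outgoing edges from {n3}; recursion stops.
SUM(k) = 0 + 1 + 1 + 1 + 2 + 2 + 2 + 3 = 12.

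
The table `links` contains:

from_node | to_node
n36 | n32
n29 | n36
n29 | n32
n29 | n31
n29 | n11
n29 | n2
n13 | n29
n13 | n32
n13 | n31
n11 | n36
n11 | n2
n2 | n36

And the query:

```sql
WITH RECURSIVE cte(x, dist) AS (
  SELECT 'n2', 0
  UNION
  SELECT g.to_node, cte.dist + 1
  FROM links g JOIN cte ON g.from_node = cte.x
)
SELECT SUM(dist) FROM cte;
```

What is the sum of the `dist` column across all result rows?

3

Base: (n2, dist=0).
Iteration 1: edges from {n2} -> (n36, dist=1).
Iteration 2: edges from {n36} -> (n32, dist=2).
Iteration 3: no outgoing edges from {n32}; recursion stops.
SUM(dist) = 0 + 1 + 2 = 3.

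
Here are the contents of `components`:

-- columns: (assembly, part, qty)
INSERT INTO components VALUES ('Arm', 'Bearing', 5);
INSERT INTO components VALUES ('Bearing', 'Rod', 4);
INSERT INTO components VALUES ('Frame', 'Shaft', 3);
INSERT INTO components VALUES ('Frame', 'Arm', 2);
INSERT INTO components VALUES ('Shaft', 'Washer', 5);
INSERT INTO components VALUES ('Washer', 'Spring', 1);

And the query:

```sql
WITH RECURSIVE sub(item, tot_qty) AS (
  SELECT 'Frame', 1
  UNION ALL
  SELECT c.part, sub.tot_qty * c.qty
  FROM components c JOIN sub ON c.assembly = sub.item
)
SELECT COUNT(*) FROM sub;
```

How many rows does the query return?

7

Base: (Frame, tot_qty=1).
Iteration 1: components of {Frame} -> Arm = 1*2 = 2, Shaft = 1*3 = 3.
Iteration 2: components of {Arm,Shaft} -> Bearing = 2*5 = 10, Washer = 3*5 = 15.
Iteration 3: components of {Bearing,Washer} -> Rod = 10*4 = 40, Spring = 15*1 = 15.
Iteration 4: no further components; recursion stops.
Total rows emitted: 7.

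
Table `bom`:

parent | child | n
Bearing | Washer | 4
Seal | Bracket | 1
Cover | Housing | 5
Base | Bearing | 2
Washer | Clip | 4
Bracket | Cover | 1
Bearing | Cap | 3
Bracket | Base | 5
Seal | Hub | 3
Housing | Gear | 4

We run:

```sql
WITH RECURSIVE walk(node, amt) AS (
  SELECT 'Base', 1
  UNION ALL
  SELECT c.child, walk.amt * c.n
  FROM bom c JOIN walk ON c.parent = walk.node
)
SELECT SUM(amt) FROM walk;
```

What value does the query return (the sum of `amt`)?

49

Base: (Base, amt=1).
Iteration 1: components of {Base} -> Bearing = 1*2 = 2.
Iteration 2: components of {Bearing} -> Cap = 2*3 = 6, Washer = 2*4 = 8.
Iteration 3: components of {Cap,Washer} -> Clip = 8*4 = 32.
Iteration 4: no further components; recursion stops.
SUM(amt) = 1 + 2 + 6 + 8 + 32 = 49.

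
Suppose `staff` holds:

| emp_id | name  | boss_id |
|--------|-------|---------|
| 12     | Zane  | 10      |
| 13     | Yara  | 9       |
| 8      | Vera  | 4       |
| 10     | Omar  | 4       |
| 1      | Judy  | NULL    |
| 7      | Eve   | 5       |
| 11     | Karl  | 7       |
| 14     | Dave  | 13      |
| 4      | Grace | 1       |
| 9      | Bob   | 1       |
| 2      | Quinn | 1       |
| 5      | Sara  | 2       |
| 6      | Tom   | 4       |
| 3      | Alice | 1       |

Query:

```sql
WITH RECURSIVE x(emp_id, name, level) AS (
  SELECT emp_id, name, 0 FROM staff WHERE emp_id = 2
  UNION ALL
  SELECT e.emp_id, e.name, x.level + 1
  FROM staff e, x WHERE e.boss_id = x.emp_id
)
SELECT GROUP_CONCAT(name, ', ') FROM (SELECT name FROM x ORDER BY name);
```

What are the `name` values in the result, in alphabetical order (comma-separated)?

Eve, Karl, Quinn, Sara

Base: emp_id=2 (Quinn) at level 0.
Iteration 1: rows with boss_id in {2} -> Sara (id 5, level 1).
Iteration 2: rows with boss_id in {5} -> Eve (id 7, level 2).
Iteration 3: rows with boss_id in {7} -> Karl (id 11, level 3).
Iteration 4: no rows with boss_id in {11}; recursion stops.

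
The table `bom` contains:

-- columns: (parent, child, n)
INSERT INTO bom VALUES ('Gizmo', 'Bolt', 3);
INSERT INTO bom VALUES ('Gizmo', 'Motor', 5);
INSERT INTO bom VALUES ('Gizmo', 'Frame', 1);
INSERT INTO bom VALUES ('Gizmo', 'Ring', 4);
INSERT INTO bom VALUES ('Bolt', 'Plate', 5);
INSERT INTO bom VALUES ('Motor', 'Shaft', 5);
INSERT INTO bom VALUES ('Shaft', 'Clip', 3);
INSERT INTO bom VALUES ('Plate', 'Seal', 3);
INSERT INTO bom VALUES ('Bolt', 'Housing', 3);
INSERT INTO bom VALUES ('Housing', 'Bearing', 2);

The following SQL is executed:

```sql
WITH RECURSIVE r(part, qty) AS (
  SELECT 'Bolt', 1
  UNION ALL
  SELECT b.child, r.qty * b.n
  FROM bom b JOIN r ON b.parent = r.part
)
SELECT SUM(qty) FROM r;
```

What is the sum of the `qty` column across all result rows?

30

Base: (Bolt, qty=1).
Iteration 1: components of {Bolt} -> Housing = 1*3 = 3, Plate = 1*5 = 5.
Iteration 2: components of {Housing,Plate} -> Bearing = 3*2 = 6, Seal = 5*3 = 15.
Iteration 3: no further components; recursion stops.
SUM(qty) = 1 + 5 + 3 + 15 + 6 = 30.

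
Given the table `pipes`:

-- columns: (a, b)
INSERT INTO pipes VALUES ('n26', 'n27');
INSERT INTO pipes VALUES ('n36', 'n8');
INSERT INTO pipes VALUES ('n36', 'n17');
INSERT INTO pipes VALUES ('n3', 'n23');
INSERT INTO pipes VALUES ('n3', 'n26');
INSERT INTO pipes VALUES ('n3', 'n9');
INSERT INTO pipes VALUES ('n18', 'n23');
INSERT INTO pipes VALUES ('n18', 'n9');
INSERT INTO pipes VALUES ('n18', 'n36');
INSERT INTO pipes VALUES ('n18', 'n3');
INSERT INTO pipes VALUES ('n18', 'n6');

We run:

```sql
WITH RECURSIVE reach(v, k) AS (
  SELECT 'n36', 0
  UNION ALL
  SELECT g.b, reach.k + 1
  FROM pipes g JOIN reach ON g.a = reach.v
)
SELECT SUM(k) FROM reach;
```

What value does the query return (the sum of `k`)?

2

Base: (n36, k=0).
Iteration 1: edges from {n36} -> (n17, k=1), (n8, k=1).
Iteration 2: no outgoing edges from {n17,n8}; recursion stops.
SUM(k) = 0 + 1 + 1 = 2.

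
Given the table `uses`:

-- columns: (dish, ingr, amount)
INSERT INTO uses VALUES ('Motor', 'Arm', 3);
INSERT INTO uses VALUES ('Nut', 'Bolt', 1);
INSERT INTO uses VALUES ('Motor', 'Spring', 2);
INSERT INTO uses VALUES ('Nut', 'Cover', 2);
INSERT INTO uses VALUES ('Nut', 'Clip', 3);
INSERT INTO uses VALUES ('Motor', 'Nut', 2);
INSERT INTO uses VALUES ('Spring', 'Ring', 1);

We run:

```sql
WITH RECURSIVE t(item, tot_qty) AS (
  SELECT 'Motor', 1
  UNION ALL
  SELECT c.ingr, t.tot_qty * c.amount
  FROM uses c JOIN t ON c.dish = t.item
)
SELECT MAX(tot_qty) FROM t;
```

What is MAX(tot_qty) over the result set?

6

Base: (Motor, tot_qty=1).
Iteration 1: components of {Motor} -> Arm = 1*3 = 3, Nut = 1*2 = 2, Spring = 1*2 = 2.
Iteration 2: components of {Arm,Nut,Spring} -> Bolt = 2*1 = 2, Clip = 2*3 = 6, Cover = 2*2 = 4, Ring = 2*1 = 2.
Iteration 3: no further components; recursion stops.
tot_qty values: 1, 2, 2, 3, 6, 2, 4, 2; the maximum is 6.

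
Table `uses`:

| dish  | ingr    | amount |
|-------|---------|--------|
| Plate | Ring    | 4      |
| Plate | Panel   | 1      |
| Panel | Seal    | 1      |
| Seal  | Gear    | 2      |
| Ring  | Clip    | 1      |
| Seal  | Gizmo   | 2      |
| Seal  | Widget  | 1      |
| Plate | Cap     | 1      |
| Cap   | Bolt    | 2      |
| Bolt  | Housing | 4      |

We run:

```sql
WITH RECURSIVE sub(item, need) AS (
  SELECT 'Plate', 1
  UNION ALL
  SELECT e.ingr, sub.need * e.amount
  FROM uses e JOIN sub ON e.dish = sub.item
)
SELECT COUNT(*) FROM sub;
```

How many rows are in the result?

Base: (Plate, need=1).
Iteration 1: components of {Plate} -> Cap = 1*1 = 1, Panel = 1*1 = 1, Ring = 1*4 = 4.
Iteration 2: components of {Cap,Panel,Ring} -> Bolt = 1*2 = 2, Clip = 4*1 = 4, Seal = 1*1 = 1.
Iteration 3: components of {Bolt,Clip,Seal} -> Gear = 1*2 = 2, Gizmo = 1*2 = 2, Housing = 2*4 = 8, Widget = 1*1 = 1.
Iteration 4: no further components; recursion stops.
Total rows emitted: 11.

11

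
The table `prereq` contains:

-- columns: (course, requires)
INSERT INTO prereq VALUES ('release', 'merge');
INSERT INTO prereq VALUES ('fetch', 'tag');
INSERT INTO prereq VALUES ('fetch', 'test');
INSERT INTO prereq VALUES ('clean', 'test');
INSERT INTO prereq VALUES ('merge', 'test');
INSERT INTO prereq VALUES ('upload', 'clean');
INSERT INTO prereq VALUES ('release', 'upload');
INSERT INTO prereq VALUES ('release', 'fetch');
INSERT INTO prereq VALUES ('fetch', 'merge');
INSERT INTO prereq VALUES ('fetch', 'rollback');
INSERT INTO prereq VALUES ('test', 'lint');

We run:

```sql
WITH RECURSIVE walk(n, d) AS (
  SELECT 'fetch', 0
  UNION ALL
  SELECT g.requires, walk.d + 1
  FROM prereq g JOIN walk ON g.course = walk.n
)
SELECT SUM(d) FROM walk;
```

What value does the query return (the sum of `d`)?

Base: (fetch, d=0).
Iteration 1: edges from {fetch} -> (merge, d=1), (rollback, d=1), (tag, d=1), (test, d=1).
Iteration 2: edges from {merge,rollback,tag,test} -> (lint, d=2), (test, d=2).
Iteration 3: edges from {lint,test} -> (lint, d=3).
Iteration 4: no outgoing edges from {lint}; recursion stops.
SUM(d) = 0 + 1 + 1 + 1 + 1 + 2 + 2 + 3 = 11.

11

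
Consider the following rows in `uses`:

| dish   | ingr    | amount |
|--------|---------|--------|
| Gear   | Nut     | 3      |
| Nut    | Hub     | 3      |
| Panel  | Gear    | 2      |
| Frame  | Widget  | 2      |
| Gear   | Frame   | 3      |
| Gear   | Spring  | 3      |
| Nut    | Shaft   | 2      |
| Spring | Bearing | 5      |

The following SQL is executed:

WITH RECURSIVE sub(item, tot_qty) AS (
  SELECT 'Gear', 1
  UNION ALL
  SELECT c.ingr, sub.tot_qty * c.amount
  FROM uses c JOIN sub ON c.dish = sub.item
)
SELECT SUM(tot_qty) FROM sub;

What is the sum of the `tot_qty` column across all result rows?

Base: (Gear, tot_qty=1).
Iteration 1: components of {Gear} -> Frame = 1*3 = 3, Nut = 1*3 = 3, Spring = 1*3 = 3.
Iteration 2: components of {Frame,Nut,Spring} -> Bearing = 3*5 = 15, Hub = 3*3 = 9, Shaft = 3*2 = 6, Widget = 3*2 = 6.
Iteration 3: no further components; recursion stops.
SUM(tot_qty) = 1 + 3 + 3 + 3 + 6 + 9 + 6 + 15 = 46.

46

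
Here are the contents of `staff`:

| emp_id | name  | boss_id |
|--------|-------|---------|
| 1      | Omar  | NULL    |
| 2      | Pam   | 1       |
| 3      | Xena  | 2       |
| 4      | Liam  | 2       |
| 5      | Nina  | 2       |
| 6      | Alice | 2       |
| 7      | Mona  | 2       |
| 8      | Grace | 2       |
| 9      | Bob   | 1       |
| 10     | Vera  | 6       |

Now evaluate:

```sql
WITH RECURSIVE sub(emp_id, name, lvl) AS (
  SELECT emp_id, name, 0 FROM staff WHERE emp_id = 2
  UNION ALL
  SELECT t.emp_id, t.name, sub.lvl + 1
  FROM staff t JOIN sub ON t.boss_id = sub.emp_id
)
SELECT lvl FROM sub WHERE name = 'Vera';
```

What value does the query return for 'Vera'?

2

Base: emp_id=2 (Pam) at lvl 0.
Iteration 1: rows with boss_id in {2} -> Xena (id 3, lvl 1), Liam (id 4, lvl 1), Nina (id 5, lvl 1), Alice (id 6, lvl 1), Mona (id 7, lvl 1), Grace (id 8, lvl 1).
Iteration 2: rows with boss_id in {3,4,5,6,7,8} -> Vera (id 10, lvl 2).
Iteration 3: no rows with boss_id in {10}; recursion stops.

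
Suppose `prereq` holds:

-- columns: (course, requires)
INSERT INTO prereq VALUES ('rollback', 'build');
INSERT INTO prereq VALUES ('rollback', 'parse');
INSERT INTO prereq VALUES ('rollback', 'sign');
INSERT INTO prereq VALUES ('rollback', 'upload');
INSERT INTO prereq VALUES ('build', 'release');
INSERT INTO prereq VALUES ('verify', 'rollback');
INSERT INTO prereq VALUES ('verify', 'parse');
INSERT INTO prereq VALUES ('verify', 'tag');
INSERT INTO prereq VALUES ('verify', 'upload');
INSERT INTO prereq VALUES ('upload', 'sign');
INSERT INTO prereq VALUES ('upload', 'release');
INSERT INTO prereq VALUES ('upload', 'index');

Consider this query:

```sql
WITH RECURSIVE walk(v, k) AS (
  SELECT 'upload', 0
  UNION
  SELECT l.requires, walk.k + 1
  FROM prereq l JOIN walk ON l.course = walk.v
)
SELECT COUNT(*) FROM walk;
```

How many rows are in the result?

4

Base: (upload, k=0).
Iteration 1: edges from {upload} -> (index, k=1), (release, k=1), (sign, k=1).
Iteration 2: no outgoing edges from {index,release,sign}; recursion stops.
Total rows emitted: 4.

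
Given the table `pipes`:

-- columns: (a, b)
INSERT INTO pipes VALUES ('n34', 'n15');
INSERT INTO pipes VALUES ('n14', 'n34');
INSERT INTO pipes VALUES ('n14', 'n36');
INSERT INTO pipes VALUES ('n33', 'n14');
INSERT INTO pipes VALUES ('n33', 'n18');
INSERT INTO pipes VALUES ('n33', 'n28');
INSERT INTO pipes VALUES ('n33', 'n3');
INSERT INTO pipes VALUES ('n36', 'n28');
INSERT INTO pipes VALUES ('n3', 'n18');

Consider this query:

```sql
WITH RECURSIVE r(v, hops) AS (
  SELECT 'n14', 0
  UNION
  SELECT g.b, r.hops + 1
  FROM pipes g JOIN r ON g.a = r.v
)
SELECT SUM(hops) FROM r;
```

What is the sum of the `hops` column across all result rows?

Base: (n14, hops=0).
Iteration 1: edges from {n14} -> (n34, hops=1), (n36, hops=1).
Iteration 2: edges from {n34,n36} -> (n15, hops=2), (n28, hops=2).
Iteration 3: no outgoing edges from {n15,n28}; recursion stops.
SUM(hops) = 0 + 1 + 1 + 2 + 2 = 6.

6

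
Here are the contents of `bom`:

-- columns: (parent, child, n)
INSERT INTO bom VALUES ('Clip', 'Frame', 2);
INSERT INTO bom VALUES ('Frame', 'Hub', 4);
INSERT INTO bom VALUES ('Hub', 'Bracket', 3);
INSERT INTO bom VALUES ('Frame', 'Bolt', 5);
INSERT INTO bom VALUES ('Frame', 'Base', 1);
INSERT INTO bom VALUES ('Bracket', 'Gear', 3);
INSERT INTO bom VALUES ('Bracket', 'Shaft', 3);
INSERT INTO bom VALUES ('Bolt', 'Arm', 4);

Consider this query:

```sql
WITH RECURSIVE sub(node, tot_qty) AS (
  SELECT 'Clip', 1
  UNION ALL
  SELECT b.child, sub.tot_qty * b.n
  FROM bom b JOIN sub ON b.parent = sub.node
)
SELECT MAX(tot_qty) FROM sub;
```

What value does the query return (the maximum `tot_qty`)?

Base: (Clip, tot_qty=1).
Iteration 1: components of {Clip} -> Frame = 1*2 = 2.
Iteration 2: components of {Frame} -> Base = 2*1 = 2, Bolt = 2*5 = 10, Hub = 2*4 = 8.
Iteration 3: components of {Base,Bolt,Hub} -> Arm = 10*4 = 40, Bracket = 8*3 = 24.
Iteration 4: components of {Arm,Bracket} -> Gear = 24*3 = 72, Shaft = 24*3 = 72.
Iteration 5: no further components; recursion stops.
tot_qty values: 1, 2, 8, 10, 2, 24, 40, 72, 72; the maximum is 72.

72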